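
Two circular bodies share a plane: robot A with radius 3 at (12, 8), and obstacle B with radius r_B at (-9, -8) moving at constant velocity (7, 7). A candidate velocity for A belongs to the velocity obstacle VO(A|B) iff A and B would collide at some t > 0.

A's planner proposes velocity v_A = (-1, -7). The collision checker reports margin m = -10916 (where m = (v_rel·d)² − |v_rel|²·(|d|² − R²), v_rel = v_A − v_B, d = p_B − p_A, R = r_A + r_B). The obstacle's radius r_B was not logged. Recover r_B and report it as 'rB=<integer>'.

m = -10916
d = (-21, -16);  v_rel = (-8, -14),  |v_rel|² = 260
v_rel×d = (-8)·(-16) − (-14)·(-21) = -166
since m = R²·260 − (-166)²:  R² = (27556 + -10916) / 260 = 64
R = √64 = 8  ⇒  r_B = 8 − 3 = 5

rB=5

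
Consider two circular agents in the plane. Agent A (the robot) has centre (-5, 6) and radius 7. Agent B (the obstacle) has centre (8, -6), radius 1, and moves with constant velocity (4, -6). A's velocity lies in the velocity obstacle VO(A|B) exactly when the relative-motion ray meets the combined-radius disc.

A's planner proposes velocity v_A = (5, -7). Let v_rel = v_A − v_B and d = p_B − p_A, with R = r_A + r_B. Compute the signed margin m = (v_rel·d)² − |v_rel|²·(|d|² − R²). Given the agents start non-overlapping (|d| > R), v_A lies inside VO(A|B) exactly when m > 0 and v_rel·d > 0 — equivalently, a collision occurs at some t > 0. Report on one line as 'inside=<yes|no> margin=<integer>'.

d = (13, -12),  |d|² = 313;  R = 7+1 = 8,  c = 313−8² = 249
v_rel = (1, -1),  |v_rel|² = 2;  v_rel·d = (1)·(13) + (-1)·(-12) = 25
2·t² − 50·t + 249 = 0  ⇒  m = 25² − 2·249 = 127
m = 127 > 0,  v_rel·d = 25 > 0  ⇒  inside

inside=yes margin=127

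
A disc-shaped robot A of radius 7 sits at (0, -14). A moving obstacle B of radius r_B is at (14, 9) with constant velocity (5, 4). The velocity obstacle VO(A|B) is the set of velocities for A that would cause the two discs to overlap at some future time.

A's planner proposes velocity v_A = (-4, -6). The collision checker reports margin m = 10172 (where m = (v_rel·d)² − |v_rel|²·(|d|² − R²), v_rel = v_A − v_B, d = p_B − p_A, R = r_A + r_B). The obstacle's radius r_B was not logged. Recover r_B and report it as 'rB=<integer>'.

m = 10172
d = (14, 23);  v_rel = (-9, -10),  |v_rel|² = 181
v_rel×d = (-9)·(23) − (-10)·(14) = -67
since m = R²·181 − (-67)²:  R² = (4489 + 10172) / 181 = 81
R = √81 = 9  ⇒  r_B = 9 − 7 = 2

rB=2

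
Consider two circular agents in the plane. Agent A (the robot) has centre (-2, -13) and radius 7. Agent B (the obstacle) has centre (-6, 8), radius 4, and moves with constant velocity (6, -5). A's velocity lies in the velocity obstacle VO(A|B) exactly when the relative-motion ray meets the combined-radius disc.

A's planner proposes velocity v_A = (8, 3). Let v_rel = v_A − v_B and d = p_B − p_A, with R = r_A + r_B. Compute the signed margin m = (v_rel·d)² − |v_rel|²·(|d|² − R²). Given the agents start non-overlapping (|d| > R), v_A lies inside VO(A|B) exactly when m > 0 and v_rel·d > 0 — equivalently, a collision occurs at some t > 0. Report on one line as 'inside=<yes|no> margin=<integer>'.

d = (-4, 21),  |d|² = 457;  R = 7+4 = 11,  c = 457−11² = 336
v_rel = (2, 8),  |v_rel|² = 68;  v_rel·d = (2)·(-4) + (8)·(21) = 160
68·t² − 320·t + 336 = 0  ⇒  m = 160² − 68·336 = 2752
m = 2752 > 0,  v_rel·d = 160 > 0  ⇒  inside

inside=yes margin=2752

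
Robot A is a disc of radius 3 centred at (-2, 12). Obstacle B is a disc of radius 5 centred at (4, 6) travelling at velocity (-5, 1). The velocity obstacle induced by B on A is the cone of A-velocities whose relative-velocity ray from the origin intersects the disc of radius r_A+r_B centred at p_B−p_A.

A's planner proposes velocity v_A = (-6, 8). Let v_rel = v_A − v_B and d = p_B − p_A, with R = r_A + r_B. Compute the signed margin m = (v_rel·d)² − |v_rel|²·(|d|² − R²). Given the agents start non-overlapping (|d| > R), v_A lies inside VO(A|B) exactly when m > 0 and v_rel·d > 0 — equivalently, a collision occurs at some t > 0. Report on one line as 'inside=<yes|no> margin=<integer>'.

d = (6, -6),  |d|² = 72;  R = 3+5 = 8,  c = 72−8² = 8
v_rel = (-1, 7),  |v_rel|² = 50;  v_rel·d = (-1)·(6) + (7)·(-6) = -48
50·t² + 96·t + 8 = 0  ⇒  m = (-48)² − 50·8 = 1904
m = 1904 > 0,  v_rel·d = -48 < 0  ⇒  outside

inside=no margin=1904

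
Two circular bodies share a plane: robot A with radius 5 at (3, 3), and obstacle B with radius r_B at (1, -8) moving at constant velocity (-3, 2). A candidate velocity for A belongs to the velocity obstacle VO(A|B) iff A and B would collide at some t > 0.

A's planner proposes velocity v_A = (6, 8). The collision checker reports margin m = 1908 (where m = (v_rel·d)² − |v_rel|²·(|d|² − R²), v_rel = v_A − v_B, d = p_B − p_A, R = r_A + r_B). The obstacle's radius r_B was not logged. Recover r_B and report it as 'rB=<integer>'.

m = 1908
d = (-2, -11);  v_rel = (9, 6),  |v_rel|² = 117
v_rel×d = (9)·(-11) − (6)·(-2) = -87
since m = R²·117 − (-87)²:  R² = (7569 + 1908) / 117 = 81
R = √81 = 9  ⇒  r_B = 9 − 5 = 4

rB=4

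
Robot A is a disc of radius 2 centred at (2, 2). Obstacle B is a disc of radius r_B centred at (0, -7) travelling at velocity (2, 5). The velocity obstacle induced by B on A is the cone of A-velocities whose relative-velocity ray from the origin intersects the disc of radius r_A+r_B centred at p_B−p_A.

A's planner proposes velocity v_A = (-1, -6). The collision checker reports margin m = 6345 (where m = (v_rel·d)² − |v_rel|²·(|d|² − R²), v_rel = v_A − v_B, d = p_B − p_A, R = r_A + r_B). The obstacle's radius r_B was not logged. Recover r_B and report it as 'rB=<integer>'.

m = 6345
d = (-2, -9);  v_rel = (-3, -11),  |v_rel|² = 130
v_rel×d = (-3)·(-9) − (-11)·(-2) = 5
since m = R²·130 − 5²:  R² = (25 + 6345) / 130 = 49
R = √49 = 7  ⇒  r_B = 7 − 2 = 5

rB=5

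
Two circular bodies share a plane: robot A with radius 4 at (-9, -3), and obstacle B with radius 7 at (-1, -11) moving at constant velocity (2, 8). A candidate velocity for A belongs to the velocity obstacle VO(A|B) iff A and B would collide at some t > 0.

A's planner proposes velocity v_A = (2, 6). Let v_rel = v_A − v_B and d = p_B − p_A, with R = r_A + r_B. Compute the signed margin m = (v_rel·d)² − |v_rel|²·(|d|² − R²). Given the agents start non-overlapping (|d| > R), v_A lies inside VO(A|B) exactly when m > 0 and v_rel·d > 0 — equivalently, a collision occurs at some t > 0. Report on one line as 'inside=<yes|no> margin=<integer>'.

d = (8, -8),  |d|² = 128;  R = 4+7 = 11,  c = 128−11² = 7
v_rel = (0, -2),  |v_rel|² = 4;  v_rel·d = (0)·(8) + (-2)·(-8) = 16
4·t² − 32·t + 7 = 0  ⇒  m = 16² − 4·7 = 228
m = 228 > 0,  v_rel·d = 16 > 0  ⇒  inside

inside=yes margin=228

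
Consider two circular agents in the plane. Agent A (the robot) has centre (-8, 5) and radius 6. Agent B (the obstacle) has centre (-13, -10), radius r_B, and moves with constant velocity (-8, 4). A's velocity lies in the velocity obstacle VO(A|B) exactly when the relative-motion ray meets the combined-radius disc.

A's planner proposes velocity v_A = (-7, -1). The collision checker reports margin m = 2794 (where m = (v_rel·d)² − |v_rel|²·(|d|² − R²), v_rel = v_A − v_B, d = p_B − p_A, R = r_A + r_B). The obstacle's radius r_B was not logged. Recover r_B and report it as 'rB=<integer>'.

m = 2794
d = (-5, -15);  v_rel = (1, -5),  |v_rel|² = 26
v_rel×d = (1)·(-15) − (-5)·(-5) = -40
since m = R²·26 − (-40)²:  R² = (1600 + 2794) / 26 = 169
R = √169 = 13  ⇒  r_B = 13 − 6 = 7

rB=7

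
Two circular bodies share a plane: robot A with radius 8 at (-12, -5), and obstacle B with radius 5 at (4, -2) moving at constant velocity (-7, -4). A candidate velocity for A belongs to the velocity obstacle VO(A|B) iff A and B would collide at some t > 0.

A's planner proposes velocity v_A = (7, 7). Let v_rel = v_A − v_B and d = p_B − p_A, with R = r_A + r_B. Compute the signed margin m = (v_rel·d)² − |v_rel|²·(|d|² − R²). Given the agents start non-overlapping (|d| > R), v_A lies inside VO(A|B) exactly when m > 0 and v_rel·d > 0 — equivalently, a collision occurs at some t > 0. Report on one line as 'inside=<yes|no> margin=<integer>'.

d = (16, 3),  |d|² = 265;  R = 8+5 = 13,  c = 265−13² = 96
v_rel = (14, 11),  |v_rel|² = 317;  v_rel·d = (14)·(16) + (11)·(3) = 257
317·t² − 514·t + 96 = 0  ⇒  m = 257² − 317·96 = 35617
m = 35617 > 0,  v_rel·d = 257 > 0  ⇒  inside

inside=yes margin=35617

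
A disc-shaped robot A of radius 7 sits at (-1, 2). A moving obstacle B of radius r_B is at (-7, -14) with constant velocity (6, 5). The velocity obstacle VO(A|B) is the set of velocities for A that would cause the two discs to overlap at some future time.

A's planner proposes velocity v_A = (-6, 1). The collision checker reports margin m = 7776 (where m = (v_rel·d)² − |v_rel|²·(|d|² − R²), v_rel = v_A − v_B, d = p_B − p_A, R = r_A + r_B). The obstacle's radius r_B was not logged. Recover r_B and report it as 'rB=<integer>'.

m = 7776
d = (-6, -16);  v_rel = (-12, -4),  |v_rel|² = 160
v_rel×d = (-12)·(-16) − (-4)·(-6) = 168
since m = R²·160 − 168²:  R² = (28224 + 7776) / 160 = 225
R = √225 = 15  ⇒  r_B = 15 − 7 = 8

rB=8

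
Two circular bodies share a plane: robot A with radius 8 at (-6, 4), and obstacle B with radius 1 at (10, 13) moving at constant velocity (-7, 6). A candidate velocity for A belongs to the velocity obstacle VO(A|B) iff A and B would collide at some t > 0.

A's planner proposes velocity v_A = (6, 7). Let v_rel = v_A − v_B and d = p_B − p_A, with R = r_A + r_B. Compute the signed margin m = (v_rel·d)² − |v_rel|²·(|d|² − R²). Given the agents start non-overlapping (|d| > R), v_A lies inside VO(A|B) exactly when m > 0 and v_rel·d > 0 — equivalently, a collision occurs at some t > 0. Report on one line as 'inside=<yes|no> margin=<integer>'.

d = (16, 9),  |d|² = 337;  R = 8+1 = 9,  c = 337−9² = 256
v_rel = (13, 1),  |v_rel|² = 170;  v_rel·d = (13)·(16) + (1)·(9) = 217
170·t² − 434·t + 256 = 0  ⇒  m = 217² − 170·256 = 3569
m = 3569 > 0,  v_rel·d = 217 > 0  ⇒  inside

inside=yes margin=3569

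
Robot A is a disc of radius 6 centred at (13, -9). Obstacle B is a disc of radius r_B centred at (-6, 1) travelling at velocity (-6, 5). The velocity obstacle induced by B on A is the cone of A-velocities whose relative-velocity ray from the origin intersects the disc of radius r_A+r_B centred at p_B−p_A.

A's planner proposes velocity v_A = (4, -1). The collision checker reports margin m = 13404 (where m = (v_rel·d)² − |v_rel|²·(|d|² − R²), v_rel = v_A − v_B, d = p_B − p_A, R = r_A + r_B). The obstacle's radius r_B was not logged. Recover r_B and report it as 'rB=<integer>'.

m = 13404
d = (-19, 10);  v_rel = (10, -6),  |v_rel|² = 136
v_rel×d = (10)·(10) − (-6)·(-19) = -14
since m = R²·136 − (-14)²:  R² = (196 + 13404) / 136 = 100
R = √100 = 10  ⇒  r_B = 10 − 6 = 4

rB=4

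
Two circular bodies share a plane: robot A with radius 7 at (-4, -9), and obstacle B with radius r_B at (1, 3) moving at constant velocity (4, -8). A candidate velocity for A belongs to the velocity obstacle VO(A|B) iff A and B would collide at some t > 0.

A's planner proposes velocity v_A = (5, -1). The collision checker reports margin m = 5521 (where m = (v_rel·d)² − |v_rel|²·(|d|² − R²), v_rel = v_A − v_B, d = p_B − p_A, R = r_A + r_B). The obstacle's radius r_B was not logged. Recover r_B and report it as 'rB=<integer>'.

m = 5521
d = (5, 12);  v_rel = (1, 7),  |v_rel|² = 50
v_rel×d = (1)·(12) − (7)·(5) = -23
since m = R²·50 − (-23)²:  R² = (529 + 5521) / 50 = 121
R = √121 = 11  ⇒  r_B = 11 − 7 = 4

rB=4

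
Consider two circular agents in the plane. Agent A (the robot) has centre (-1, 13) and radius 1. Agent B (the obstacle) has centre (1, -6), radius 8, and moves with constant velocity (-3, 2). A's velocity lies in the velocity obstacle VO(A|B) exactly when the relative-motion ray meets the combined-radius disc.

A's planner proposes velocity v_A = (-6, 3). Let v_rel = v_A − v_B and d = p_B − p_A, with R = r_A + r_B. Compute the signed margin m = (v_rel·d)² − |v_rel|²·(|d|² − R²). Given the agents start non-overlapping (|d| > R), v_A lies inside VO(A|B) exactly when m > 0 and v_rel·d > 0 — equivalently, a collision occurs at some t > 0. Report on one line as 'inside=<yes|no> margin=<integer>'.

d = (2, -19),  |d|² = 365;  R = 1+8 = 9,  c = 365−9² = 284
v_rel = (-3, 1),  |v_rel|² = 10;  v_rel·d = (-3)·(2) + (1)·(-19) = -25
10·t² + 50·t + 284 = 0  ⇒  m = (-25)² − 10·284 = -2215
m = -2215 < 0,  v_rel·d = -25 < 0  ⇒  outside

inside=no margin=-2215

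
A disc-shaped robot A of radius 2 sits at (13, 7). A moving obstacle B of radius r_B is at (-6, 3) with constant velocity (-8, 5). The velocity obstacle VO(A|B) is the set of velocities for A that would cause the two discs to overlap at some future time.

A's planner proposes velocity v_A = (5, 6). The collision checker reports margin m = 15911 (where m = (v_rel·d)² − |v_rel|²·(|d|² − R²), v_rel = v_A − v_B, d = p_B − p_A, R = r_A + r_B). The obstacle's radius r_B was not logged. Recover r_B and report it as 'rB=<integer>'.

m = 15911
d = (-19, -4);  v_rel = (13, 1),  |v_rel|² = 170
v_rel×d = (13)·(-4) − (1)·(-19) = -33
since m = R²·170 − (-33)²:  R² = (1089 + 15911) / 170 = 100
R = √100 = 10  ⇒  r_B = 10 − 2 = 8

rB=8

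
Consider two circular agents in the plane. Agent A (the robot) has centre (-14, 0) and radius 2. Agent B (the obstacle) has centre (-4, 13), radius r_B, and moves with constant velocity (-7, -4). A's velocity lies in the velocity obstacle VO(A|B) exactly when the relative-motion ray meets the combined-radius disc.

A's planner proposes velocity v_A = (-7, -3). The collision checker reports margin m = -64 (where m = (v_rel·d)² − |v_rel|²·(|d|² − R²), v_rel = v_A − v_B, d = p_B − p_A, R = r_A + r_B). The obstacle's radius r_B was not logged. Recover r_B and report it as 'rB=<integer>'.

m = -64
d = (10, 13);  v_rel = (0, 1),  |v_rel|² = 1
v_rel×d = (0)·(13) − (1)·(10) = -10
since m = R²·1 − (-10)²:  R² = (100 + -64) / 1 = 36
R = √36 = 6  ⇒  r_B = 6 − 2 = 4

rB=4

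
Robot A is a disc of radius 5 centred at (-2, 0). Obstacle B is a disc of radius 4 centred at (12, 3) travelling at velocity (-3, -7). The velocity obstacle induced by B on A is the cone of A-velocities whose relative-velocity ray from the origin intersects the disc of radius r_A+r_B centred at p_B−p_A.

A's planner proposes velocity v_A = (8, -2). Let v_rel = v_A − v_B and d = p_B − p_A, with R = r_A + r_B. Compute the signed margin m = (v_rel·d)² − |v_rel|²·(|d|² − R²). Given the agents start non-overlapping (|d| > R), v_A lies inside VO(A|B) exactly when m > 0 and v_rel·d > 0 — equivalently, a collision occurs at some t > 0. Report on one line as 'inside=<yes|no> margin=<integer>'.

d = (14, 3),  |d|² = 205;  R = 5+4 = 9,  c = 205−9² = 124
v_rel = (11, 5),  |v_rel|² = 146;  v_rel·d = (11)·(14) + (5)·(3) = 169
146·t² − 338·t + 124 = 0  ⇒  m = 169² − 146·124 = 10457
m = 10457 > 0,  v_rel·d = 169 > 0  ⇒  inside

inside=yes margin=10457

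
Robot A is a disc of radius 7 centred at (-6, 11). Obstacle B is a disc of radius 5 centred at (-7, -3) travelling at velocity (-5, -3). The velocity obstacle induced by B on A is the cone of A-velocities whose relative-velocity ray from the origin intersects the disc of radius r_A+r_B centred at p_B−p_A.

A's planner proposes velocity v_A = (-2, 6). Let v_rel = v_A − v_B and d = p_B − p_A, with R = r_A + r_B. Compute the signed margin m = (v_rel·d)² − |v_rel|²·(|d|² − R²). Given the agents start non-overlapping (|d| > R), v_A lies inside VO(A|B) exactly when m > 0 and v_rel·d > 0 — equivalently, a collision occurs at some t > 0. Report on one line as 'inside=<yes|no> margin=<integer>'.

d = (-1, -14),  |d|² = 197;  R = 7+5 = 12,  c = 197−12² = 53
v_rel = (3, 9),  |v_rel|² = 90;  v_rel·d = (3)·(-1) + (9)·(-14) = -129
90·t² + 258·t + 53 = 0  ⇒  m = (-129)² − 90·53 = 11871
m = 11871 > 0,  v_rel·d = -129 < 0  ⇒  outside

inside=no margin=11871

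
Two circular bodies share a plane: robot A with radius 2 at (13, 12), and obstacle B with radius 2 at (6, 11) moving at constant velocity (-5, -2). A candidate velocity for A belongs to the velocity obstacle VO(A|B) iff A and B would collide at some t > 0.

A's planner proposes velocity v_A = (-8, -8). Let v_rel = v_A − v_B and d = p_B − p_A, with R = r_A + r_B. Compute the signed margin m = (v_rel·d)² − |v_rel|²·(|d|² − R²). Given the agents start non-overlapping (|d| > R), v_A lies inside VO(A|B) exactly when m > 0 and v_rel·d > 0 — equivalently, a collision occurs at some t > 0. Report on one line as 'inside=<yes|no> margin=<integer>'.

d = (-7, -1),  |d|² = 50;  R = 2+2 = 4,  c = 50−4² = 34
v_rel = (-3, -6),  |v_rel|² = 45;  v_rel·d = (-3)·(-7) + (-6)·(-1) = 27
45·t² − 54·t + 34 = 0  ⇒  m = 27² − 45·34 = -801
m = -801 < 0,  v_rel·d = 27 > 0  ⇒  outside

inside=no margin=-801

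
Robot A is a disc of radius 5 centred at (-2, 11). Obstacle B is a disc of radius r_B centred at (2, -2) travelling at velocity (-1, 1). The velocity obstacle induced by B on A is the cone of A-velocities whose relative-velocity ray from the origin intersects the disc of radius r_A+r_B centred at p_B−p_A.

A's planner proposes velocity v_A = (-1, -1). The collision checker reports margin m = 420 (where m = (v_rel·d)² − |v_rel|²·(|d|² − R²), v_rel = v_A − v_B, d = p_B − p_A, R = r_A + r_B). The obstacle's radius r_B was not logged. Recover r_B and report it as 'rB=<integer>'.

m = 420
d = (4, -13);  v_rel = (0, -2),  |v_rel|² = 4
v_rel×d = (0)·(-13) − (-2)·(4) = 8
since m = R²·4 − 8²:  R² = (64 + 420) / 4 = 121
R = √121 = 11  ⇒  r_B = 11 − 5 = 6

rB=6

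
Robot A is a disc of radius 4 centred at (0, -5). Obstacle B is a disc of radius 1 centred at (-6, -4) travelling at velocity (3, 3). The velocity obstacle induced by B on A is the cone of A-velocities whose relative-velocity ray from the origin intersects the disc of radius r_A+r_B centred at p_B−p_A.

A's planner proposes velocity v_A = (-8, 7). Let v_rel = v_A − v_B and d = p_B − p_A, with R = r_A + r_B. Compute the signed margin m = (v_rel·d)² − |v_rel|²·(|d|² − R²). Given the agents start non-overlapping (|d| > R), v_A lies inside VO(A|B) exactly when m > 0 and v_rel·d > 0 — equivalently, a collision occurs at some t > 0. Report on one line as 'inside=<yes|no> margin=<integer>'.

d = (-6, 1),  |d|² = 37;  R = 4+1 = 5,  c = 37−5² = 12
v_rel = (-11, 4),  |v_rel|² = 137;  v_rel·d = (-11)·(-6) + (4)·(1) = 70
137·t² − 140·t + 12 = 0  ⇒  m = 70² − 137·12 = 3256
m = 3256 > 0,  v_rel·d = 70 > 0  ⇒  inside

inside=yes margin=3256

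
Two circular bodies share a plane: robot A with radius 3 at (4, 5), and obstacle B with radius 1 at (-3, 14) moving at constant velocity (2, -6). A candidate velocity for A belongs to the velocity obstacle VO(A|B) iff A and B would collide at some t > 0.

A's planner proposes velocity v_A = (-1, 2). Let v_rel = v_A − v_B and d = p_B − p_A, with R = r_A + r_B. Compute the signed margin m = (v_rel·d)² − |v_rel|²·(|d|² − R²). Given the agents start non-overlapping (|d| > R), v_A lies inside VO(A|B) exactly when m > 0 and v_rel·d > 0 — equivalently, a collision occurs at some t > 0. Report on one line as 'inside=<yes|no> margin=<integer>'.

d = (-7, 9),  |d|² = 130;  R = 3+1 = 4,  c = 130−4² = 114
v_rel = (-3, 8),  |v_rel|² = 73;  v_rel·d = (-3)·(-7) + (8)·(9) = 93
73·t² − 186·t + 114 = 0  ⇒  m = 93² − 73·114 = 327
m = 327 > 0,  v_rel·d = 93 > 0  ⇒  inside

inside=yes margin=327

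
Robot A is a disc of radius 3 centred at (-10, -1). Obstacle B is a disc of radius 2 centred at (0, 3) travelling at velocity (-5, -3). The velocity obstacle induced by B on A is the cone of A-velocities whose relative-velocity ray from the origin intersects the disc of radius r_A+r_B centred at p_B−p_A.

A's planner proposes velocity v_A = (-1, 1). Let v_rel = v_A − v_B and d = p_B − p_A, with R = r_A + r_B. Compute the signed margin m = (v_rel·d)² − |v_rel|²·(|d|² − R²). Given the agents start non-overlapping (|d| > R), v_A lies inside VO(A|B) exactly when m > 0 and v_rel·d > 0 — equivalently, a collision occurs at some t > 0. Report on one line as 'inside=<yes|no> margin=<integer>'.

d = (10, 4),  |d|² = 116;  R = 3+2 = 5,  c = 116−5² = 91
v_rel = (4, 4),  |v_rel|² = 32;  v_rel·d = (4)·(10) + (4)·(4) = 56
32·t² − 112·t + 91 = 0  ⇒  m = 56² − 32·91 = 224
m = 224 > 0,  v_rel·d = 56 > 0  ⇒  inside

inside=yes margin=224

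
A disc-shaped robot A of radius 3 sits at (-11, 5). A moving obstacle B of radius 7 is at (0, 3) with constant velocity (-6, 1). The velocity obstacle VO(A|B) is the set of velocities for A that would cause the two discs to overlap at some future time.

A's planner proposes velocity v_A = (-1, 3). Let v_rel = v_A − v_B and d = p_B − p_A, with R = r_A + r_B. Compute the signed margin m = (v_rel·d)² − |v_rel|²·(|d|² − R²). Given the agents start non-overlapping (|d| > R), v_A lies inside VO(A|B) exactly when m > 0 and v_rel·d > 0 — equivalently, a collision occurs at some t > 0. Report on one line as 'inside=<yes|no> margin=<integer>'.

d = (11, -2),  |d|² = 125;  R = 3+7 = 10,  c = 125−10² = 25
v_rel = (5, 2),  |v_rel|² = 29;  v_rel·d = (5)·(11) + (2)·(-2) = 51
29·t² − 102·t + 25 = 0  ⇒  m = 51² − 29·25 = 1876
m = 1876 > 0,  v_rel·d = 51 > 0  ⇒  inside

inside=yes margin=1876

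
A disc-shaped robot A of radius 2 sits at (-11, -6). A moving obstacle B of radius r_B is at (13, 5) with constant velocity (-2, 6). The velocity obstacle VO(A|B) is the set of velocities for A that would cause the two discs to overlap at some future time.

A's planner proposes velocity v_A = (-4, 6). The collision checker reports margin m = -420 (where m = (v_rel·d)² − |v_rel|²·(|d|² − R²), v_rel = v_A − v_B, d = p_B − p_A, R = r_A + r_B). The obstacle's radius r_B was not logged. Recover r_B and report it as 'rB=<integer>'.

m = -420
d = (24, 11);  v_rel = (-2, 0),  |v_rel|² = 4
v_rel×d = (-2)·(11) − (0)·(24) = -22
since m = R²·4 − (-22)²:  R² = (484 + -420) / 4 = 16
R = √16 = 4  ⇒  r_B = 4 − 2 = 2

rB=2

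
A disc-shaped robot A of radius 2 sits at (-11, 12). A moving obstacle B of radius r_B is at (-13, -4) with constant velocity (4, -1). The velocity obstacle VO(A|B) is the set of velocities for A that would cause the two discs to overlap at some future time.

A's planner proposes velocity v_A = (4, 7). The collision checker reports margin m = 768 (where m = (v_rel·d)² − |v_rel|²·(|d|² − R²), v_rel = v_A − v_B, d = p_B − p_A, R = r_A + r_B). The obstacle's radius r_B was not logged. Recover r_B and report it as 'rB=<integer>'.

m = 768
d = (-2, -16);  v_rel = (0, 8),  |v_rel|² = 64
v_rel×d = (0)·(-16) − (8)·(-2) = 16
since m = R²·64 − 16²:  R² = (256 + 768) / 64 = 16
R = √16 = 4  ⇒  r_B = 4 − 2 = 2

rB=2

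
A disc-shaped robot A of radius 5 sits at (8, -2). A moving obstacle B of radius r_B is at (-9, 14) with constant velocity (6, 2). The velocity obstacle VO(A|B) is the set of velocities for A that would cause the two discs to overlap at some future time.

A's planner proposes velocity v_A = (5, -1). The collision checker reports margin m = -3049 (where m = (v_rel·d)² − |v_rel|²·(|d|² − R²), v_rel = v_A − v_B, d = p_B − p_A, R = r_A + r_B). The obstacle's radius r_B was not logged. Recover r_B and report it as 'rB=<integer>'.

m = -3049
d = (-17, 16);  v_rel = (-1, -3),  |v_rel|² = 10
v_rel×d = (-1)·(16) − (-3)·(-17) = -67
since m = R²·10 − (-67)²:  R² = (4489 + -3049) / 10 = 144
R = √144 = 12  ⇒  r_B = 12 − 5 = 7

rB=7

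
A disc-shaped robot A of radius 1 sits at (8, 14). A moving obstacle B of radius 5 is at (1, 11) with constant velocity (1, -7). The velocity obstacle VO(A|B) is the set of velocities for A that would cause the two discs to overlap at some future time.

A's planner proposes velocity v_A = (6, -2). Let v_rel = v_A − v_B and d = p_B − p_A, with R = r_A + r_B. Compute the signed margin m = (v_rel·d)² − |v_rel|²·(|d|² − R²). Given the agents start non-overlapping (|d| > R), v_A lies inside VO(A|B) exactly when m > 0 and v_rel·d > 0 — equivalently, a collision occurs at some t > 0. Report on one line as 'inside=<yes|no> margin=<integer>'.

d = (-7, -3),  |d|² = 58;  R = 1+5 = 6,  c = 58−6² = 22
v_rel = (5, 5),  |v_rel|² = 50;  v_rel·d = (5)·(-7) + (5)·(-3) = -50
50·t² + 100·t + 22 = 0  ⇒  m = (-50)² − 50·22 = 1400
m = 1400 > 0,  v_rel·d = -50 < 0  ⇒  outside

inside=no margin=1400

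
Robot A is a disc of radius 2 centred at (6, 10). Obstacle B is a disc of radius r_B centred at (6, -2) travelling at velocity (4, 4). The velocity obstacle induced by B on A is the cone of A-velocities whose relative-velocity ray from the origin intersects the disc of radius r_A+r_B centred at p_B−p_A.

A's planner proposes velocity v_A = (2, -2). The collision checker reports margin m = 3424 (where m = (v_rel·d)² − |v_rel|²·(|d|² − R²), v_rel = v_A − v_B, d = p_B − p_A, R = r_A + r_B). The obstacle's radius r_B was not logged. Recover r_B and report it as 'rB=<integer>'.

m = 3424
d = (0, -12);  v_rel = (-2, -6),  |v_rel|² = 40
v_rel×d = (-2)·(-12) − (-6)·(0) = 24
since m = R²·40 − 24²:  R² = (576 + 3424) / 40 = 100
R = √100 = 10  ⇒  r_B = 10 − 2 = 8

rB=8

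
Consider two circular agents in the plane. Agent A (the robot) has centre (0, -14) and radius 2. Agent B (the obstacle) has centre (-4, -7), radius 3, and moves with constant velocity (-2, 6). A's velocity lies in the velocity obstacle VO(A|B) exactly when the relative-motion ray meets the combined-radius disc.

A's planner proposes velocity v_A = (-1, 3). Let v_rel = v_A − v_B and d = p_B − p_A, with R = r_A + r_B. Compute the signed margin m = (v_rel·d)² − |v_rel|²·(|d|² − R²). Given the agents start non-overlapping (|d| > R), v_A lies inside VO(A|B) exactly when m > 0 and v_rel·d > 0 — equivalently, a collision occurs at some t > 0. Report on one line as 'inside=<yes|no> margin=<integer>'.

d = (-4, 7),  |d|² = 65;  R = 2+3 = 5,  c = 65−5² = 40
v_rel = (1, -3),  |v_rel|² = 10;  v_rel·d = (1)·(-4) + (-3)·(7) = -25
10·t² + 50·t + 40 = 0  ⇒  m = (-25)² − 10·40 = 225
m = 225 > 0,  v_rel·d = -25 < 0  ⇒  outside

inside=no margin=225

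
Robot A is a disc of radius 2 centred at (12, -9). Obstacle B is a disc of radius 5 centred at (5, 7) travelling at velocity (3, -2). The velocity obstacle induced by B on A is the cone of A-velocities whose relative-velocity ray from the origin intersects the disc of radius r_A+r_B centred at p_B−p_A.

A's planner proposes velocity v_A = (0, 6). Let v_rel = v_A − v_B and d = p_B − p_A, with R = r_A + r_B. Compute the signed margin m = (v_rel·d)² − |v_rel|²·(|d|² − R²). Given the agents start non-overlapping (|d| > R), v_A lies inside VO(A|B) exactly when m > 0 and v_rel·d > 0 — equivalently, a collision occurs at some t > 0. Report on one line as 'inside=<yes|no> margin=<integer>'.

d = (-7, 16),  |d|² = 305;  R = 2+5 = 7,  c = 305−7² = 256
v_rel = (-3, 8),  |v_rel|² = 73;  v_rel·d = (-3)·(-7) + (8)·(16) = 149
73·t² − 298·t + 256 = 0  ⇒  m = 149² − 73·256 = 3513
m = 3513 > 0,  v_rel·d = 149 > 0  ⇒  inside

inside=yes margin=3513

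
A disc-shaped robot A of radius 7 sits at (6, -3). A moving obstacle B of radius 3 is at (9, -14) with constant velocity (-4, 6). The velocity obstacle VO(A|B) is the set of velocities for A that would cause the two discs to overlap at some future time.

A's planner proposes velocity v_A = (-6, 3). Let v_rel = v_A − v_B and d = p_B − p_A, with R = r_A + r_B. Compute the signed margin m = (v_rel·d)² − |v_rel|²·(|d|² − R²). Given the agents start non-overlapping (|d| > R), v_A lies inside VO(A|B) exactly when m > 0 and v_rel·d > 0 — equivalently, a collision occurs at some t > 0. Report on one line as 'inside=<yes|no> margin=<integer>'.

d = (3, -11),  |d|² = 130;  R = 7+3 = 10,  c = 130−10² = 30
v_rel = (-2, -3),  |v_rel|² = 13;  v_rel·d = (-2)·(3) + (-3)·(-11) = 27
13·t² − 54·t + 30 = 0  ⇒  m = 27² − 13·30 = 339
m = 339 > 0,  v_rel·d = 27 > 0  ⇒  inside

inside=yes margin=339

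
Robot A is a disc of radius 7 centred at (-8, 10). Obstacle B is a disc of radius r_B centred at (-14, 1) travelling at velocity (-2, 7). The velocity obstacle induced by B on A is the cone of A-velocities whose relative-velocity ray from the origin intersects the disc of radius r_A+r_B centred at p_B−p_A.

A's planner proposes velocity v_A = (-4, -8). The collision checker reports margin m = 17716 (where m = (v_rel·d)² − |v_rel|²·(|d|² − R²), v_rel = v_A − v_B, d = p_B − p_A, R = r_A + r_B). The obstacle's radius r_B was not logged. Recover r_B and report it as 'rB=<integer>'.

m = 17716
d = (-6, -9);  v_rel = (-2, -15),  |v_rel|² = 229
v_rel×d = (-2)·(-9) − (-15)·(-6) = -72
since m = R²·229 − (-72)²:  R² = (5184 + 17716) / 229 = 100
R = √100 = 10  ⇒  r_B = 10 − 7 = 3

rB=3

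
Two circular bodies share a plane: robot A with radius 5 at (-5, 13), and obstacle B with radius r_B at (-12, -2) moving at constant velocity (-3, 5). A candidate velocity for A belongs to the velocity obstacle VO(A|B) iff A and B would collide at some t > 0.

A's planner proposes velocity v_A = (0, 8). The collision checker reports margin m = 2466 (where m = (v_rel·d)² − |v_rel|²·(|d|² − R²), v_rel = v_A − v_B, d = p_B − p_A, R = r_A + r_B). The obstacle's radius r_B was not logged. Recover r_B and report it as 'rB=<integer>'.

m = 2466
d = (-7, -15);  v_rel = (3, 3),  |v_rel|² = 18
v_rel×d = (3)·(-15) − (3)·(-7) = -24
since m = R²·18 − (-24)²:  R² = (576 + 2466) / 18 = 169
R = √169 = 13  ⇒  r_B = 13 − 5 = 8

rB=8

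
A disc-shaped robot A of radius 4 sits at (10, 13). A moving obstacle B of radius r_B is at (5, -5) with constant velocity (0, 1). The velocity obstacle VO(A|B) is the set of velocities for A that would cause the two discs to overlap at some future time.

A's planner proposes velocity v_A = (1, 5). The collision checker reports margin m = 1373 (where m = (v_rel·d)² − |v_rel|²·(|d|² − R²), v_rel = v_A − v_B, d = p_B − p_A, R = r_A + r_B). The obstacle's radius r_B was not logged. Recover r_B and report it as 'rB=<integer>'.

m = 1373
d = (-5, -18);  v_rel = (1, 4),  |v_rel|² = 17
v_rel×d = (1)·(-18) − (4)·(-5) = 2
since m = R²·17 − 2²:  R² = (4 + 1373) / 17 = 81
R = √81 = 9  ⇒  r_B = 9 − 4 = 5

rB=5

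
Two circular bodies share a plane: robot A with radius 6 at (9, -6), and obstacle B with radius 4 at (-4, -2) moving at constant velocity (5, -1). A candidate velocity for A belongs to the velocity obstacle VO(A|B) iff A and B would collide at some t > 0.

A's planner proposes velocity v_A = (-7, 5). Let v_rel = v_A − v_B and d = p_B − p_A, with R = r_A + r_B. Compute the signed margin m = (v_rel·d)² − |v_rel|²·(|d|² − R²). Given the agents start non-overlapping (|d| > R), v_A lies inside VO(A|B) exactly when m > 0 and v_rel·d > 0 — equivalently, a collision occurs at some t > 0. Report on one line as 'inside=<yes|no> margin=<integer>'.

d = (-13, 4),  |d|² = 185;  R = 6+4 = 10,  c = 185−10² = 85
v_rel = (-12, 6),  |v_rel|² = 180;  v_rel·d = (-12)·(-13) + (6)·(4) = 180
180·t² − 360·t + 85 = 0  ⇒  m = 180² − 180·85 = 17100
m = 17100 > 0,  v_rel·d = 180 > 0  ⇒  inside

inside=yes margin=17100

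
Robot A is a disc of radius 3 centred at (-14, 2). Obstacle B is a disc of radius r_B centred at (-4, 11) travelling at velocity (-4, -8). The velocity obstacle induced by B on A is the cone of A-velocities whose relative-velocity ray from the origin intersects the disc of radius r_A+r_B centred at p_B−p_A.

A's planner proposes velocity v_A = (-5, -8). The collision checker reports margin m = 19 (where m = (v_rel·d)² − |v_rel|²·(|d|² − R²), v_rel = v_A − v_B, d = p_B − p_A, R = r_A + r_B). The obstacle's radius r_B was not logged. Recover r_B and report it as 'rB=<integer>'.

m = 19
d = (10, 9);  v_rel = (-1, 0),  |v_rel|² = 1
v_rel×d = (-1)·(9) − (0)·(10) = -9
since m = R²·1 − (-9)²:  R² = (81 + 19) / 1 = 100
R = √100 = 10  ⇒  r_B = 10 − 3 = 7

rB=7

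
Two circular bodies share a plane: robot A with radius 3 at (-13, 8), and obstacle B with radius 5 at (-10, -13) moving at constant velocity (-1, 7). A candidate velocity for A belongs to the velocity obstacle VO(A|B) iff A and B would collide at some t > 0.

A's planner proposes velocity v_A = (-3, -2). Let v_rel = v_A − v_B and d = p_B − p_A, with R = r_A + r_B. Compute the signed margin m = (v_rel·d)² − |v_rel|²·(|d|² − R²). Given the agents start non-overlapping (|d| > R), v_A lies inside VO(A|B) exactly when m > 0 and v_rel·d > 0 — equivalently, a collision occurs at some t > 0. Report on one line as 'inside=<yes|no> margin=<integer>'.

d = (3, -21),  |d|² = 450;  R = 3+5 = 8,  c = 450−8² = 386
v_rel = (-2, -9),  |v_rel|² = 85;  v_rel·d = (-2)·(3) + (-9)·(-21) = 183
85·t² − 366·t + 386 = 0  ⇒  m = 183² − 85·386 = 679
m = 679 > 0,  v_rel·d = 183 > 0  ⇒  inside

inside=yes margin=679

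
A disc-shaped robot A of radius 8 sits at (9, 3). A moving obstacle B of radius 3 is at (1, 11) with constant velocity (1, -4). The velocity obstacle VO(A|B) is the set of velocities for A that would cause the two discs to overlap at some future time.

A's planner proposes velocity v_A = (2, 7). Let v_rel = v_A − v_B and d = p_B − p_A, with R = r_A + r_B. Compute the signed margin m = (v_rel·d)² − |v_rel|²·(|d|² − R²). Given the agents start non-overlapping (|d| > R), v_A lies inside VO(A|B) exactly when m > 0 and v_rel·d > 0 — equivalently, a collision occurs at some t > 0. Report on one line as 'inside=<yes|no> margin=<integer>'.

d = (-8, 8),  |d|² = 128;  R = 8+3 = 11,  c = 128−11² = 7
v_rel = (1, 11),  |v_rel|² = 122;  v_rel·d = (1)·(-8) + (11)·(8) = 80
122·t² − 160·t + 7 = 0  ⇒  m = 80² − 122·7 = 5546
m = 5546 > 0,  v_rel·d = 80 > 0  ⇒  inside

inside=yes margin=5546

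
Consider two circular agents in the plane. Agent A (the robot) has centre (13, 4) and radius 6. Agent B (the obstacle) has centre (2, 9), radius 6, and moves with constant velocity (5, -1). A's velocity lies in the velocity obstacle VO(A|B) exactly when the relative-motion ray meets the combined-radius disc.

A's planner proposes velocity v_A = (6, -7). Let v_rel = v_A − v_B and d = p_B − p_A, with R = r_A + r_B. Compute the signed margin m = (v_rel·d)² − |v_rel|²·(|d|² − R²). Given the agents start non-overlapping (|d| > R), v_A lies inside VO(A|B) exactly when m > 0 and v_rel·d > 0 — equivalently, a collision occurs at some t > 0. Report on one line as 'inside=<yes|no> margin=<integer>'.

d = (-11, 5),  |d|² = 146;  R = 6+6 = 12,  c = 146−12² = 2
v_rel = (1, -6),  |v_rel|² = 37;  v_rel·d = (1)·(-11) + (-6)·(5) = -41
37·t² + 82·t + 2 = 0  ⇒  m = (-41)² − 37·2 = 1607
m = 1607 > 0,  v_rel·d = -41 < 0  ⇒  outside

inside=no margin=1607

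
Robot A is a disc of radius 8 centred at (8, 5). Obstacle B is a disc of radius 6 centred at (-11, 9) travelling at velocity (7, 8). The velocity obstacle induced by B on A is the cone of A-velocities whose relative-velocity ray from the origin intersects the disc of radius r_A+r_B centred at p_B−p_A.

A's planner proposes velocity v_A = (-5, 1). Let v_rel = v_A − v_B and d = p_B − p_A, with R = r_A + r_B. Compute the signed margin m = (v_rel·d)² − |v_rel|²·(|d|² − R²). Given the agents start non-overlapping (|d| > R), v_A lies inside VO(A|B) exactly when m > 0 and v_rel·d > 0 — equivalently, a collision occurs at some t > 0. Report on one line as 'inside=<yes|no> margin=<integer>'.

d = (-19, 4),  |d|² = 377;  R = 8+6 = 14,  c = 377−14² = 181
v_rel = (-12, -7),  |v_rel|² = 193;  v_rel·d = (-12)·(-19) + (-7)·(4) = 200
193·t² − 400·t + 181 = 0  ⇒  m = 200² − 193·181 = 5067
m = 5067 > 0,  v_rel·d = 200 > 0  ⇒  inside

inside=yes margin=5067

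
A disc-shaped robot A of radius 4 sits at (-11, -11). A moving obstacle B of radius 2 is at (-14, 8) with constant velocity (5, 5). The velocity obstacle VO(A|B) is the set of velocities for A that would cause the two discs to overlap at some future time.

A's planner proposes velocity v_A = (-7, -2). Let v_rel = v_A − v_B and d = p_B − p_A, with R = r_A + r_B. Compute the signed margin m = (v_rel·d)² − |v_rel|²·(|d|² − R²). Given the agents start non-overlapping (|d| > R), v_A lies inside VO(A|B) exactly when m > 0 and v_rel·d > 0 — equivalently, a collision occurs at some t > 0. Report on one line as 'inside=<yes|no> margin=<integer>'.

d = (-3, 19),  |d|² = 370;  R = 4+2 = 6,  c = 370−6² = 334
v_rel = (-12, -7),  |v_rel|² = 193;  v_rel·d = (-12)·(-3) + (-7)·(19) = -97
193·t² + 194·t + 334 = 0  ⇒  m = (-97)² − 193·334 = -55053
m = -55053 < 0,  v_rel·d = -97 < 0  ⇒  outside

inside=no margin=-55053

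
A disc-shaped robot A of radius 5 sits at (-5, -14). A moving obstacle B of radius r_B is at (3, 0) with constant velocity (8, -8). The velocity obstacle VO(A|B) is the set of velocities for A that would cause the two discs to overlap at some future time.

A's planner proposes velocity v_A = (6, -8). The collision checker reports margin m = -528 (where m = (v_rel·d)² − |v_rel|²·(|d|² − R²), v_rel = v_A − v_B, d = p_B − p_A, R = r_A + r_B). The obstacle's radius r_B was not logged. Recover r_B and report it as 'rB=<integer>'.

m = -528
d = (8, 14);  v_rel = (-2, 0),  |v_rel|² = 4
v_rel×d = (-2)·(14) − (0)·(8) = -28
since m = R²·4 − (-28)²:  R² = (784 + -528) / 4 = 64
R = √64 = 8  ⇒  r_B = 8 − 5 = 3

rB=3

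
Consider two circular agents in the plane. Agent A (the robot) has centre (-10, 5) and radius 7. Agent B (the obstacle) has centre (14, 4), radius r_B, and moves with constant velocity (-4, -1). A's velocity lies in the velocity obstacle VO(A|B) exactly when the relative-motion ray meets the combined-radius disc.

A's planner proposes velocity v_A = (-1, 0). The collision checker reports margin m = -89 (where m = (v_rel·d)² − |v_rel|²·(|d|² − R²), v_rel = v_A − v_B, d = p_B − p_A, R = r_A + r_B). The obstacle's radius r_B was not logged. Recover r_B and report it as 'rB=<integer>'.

m = -89
d = (24, -1);  v_rel = (3, 1),  |v_rel|² = 10
v_rel×d = (3)·(-1) − (1)·(24) = -27
since m = R²·10 − (-27)²:  R² = (729 + -89) / 10 = 64
R = √64 = 8  ⇒  r_B = 8 − 7 = 1

rB=1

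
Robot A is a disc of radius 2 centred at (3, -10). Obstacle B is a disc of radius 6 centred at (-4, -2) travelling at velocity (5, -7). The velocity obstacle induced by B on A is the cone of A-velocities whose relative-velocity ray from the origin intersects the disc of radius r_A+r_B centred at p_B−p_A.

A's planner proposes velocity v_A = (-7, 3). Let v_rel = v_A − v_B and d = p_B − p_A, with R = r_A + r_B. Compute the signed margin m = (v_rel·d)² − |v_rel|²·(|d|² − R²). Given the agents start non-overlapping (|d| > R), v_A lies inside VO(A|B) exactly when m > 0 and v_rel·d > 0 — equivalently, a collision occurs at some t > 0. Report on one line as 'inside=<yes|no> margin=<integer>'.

d = (-7, 8),  |d|² = 113;  R = 2+6 = 8,  c = 113−8² = 49
v_rel = (-12, 10),  |v_rel|² = 244;  v_rel·d = (-12)·(-7) + (10)·(8) = 164
244·t² − 328·t + 49 = 0  ⇒  m = 164² − 244·49 = 14940
m = 14940 > 0,  v_rel·d = 164 > 0  ⇒  inside

inside=yes margin=14940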